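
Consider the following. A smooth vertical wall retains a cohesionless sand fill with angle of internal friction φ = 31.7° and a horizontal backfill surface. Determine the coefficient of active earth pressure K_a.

0.311

K_a = (1 − sin φ)/(1 + sin φ) = (1 − sin 31.7°)/(1 + sin 31.7°) = 0.3111.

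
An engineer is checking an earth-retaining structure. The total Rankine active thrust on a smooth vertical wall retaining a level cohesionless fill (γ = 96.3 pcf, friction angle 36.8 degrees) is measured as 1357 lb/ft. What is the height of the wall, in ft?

K_a = 0.2508. P_a = ½ K_a γ H² ⇒ H = √(2P_a/(K_a γ)).
H = √(2×1357/(0.2508×96.3)) = 10.60 ft.

10.6 ft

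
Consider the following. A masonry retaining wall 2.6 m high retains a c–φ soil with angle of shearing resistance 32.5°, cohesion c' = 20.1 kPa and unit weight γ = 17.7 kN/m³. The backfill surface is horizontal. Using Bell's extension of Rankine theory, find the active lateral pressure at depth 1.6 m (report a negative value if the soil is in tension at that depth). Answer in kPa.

K_a = (1 − sin φ)/(1 + sin φ) = 0.3010.
σ_a = K_a γ z − 2c√K_a = 0.3010×17.7×1.6 − 2×20.1×0.5486 = -13.53 kPa.

-13.5 kPa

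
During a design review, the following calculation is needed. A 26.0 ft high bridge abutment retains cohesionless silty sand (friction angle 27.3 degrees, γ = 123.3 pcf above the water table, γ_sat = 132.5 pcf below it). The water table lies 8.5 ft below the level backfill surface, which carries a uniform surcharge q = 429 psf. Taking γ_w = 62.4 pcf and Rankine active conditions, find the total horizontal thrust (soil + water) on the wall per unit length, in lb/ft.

K_a = tan²(45° − φ/2) = 0.3711.
γ' = 132.5 − 62.4 = 70.10 pcf. h₂ = H − d_w = 17.5 ft.
σ'_h: at surface K_a·q = 159.2; at WT K_a(q+γd_w) = 548.2; at base K_a(q+γd_w+γ'h₂) = 1003 psf.
P₁ = ½(159.2+548.2)×8.5 = 3006; P₂ = ½(548.2+1003)×17.5 = 13580; P_w = ½γ_w h₂² = 9555.
Total = 3006+13580+9555 = 26140 lb/ft.

26100 lb/ft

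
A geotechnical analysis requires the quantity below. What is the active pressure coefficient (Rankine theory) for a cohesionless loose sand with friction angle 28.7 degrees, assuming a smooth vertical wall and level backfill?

0.351

K_a = (1 − sin φ)/(1 + sin φ) = (1 − sin 28.7°)/(1 + sin 28.7°) = 0.3511.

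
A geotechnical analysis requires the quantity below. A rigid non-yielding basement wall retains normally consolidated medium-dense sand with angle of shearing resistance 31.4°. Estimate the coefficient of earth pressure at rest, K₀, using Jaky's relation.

0.479

K₀ = 1 − sin φ' = 1 − sin 31.4° = 0.4790.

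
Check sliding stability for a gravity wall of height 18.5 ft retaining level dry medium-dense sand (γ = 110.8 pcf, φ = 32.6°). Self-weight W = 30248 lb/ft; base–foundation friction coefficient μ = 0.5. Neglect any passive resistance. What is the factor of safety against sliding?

K_a = tan²(45° − 32.6°/2) = 0.2997.
P_a = ½K_aγH² = 0.5×0.2997×110.8×18.5² = 5683 lb/ft, acting at H/3 = 6.167 ft above the base.
FS_sliding = μW / P_a = 0.5×30248 / 5683 = 2.661.

2.66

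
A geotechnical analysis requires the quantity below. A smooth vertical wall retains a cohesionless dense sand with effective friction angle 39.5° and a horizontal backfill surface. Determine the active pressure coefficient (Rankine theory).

K_a = (1 − sin φ)/(1 + sin φ) = (1 − sin 39.5°)/(1 + sin 39.5°) = 0.2224.

0.222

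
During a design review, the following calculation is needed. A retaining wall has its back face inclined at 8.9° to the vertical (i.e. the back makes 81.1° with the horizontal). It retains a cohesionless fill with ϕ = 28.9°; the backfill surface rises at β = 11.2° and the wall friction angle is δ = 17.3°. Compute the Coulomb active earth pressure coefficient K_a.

0.451

K_a = sin²(α+φ) / [sin²α · sin(α−δ) · (1 + √{sin(φ+δ)sin(φ−β) / (sin(α−δ)sin(α+β))})²].
With α = 81.1°, φ = 28.9°, δ = 17.3°, β = 11.2°: K_a = 0.4513.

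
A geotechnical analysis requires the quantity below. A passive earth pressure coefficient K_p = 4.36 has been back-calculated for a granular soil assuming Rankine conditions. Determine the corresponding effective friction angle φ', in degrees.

38.8°

K_p = (1+sin φ)/(1−sin φ) ⇒ sin φ = (K_p − 1)/(K_p + 1) = 0.6269.
φ = arcsin(0.6269) = 38.82°.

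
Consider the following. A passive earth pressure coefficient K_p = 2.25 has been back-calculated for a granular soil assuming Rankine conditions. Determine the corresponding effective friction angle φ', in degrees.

22.6°

K_p = (1+sin φ)/(1−sin φ) ⇒ sin φ = (K_p − 1)/(K_p + 1) = 0.3846.
φ = arcsin(0.3846) = 22.62°.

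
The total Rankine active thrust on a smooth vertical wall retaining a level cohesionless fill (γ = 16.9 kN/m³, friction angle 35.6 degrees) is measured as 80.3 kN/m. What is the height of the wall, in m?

6.00 m

K_a = 0.2641. P_a = ½ K_a γ H² ⇒ H = √(2P_a/(K_a γ)).
H = √(2×80.3/(0.2641×16.9)) = 5.998 m.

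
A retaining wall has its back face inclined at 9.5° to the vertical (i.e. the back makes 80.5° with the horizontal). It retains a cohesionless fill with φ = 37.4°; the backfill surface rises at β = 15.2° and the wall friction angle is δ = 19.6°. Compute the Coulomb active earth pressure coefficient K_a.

K_a = sin²(α+φ) / [sin²α · sin(α−δ) · (1 + √{sin(φ+δ)sin(φ−β) / (sin(α−δ)sin(α+β))})²].
With α = 80.5°, φ = 37.4°, δ = 19.6°, β = 15.2°: K_a = 0.3573.

0.357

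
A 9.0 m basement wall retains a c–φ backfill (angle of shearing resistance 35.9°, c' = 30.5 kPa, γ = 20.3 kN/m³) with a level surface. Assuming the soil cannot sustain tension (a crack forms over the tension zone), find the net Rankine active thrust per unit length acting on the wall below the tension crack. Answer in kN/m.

K_a = 0.2607; √K_a = 0.5106.
Tension-crack depth z_c = 2c/(γ√K_a) = 2×30.5/(20.3×0.5106) = 5.885 m.
σ_a at base = K_a γ H − 2c√K_a = 0.2607×20.3×9.0 − 2×30.5×0.5106 = 16.49 kPa.
P_a = ½ × 16.49 × (H − z_c) = 0.5×16.49×3.115 = 25.68 kN/m.

25.7 kN/m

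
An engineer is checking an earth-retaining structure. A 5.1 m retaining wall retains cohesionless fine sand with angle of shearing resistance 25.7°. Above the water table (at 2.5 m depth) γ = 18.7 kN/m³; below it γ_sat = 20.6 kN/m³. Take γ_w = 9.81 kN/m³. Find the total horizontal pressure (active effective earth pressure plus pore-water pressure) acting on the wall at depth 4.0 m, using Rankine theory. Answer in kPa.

39.6 kPa

K_a = (1 − sin φ)/(1 + sin φ) = 0.3950.
γ' = 20.6 − 9.81 = 10.79 kN/m³.
Effective vertical stress at 4.0 m: σ'_v = 18.7×2.5 + 10.79×1.50 = 62.94 kPa.
σ'_h = K_a σ'_v = 0.3950 × 62.94 = 24.86 kPa; u = γ_w × 1.50 = 14.71 kPa.
Total σ_h = 24.86 + 14.71 = 39.58 kPa.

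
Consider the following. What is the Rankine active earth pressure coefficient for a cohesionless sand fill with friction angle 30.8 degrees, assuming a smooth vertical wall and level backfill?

0.323

K_a = tan²(45° − φ/2) = tan²(29.60°) = 0.3227.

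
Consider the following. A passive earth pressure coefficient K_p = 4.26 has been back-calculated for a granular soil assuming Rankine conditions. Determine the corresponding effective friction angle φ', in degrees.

K_p = (1+sin φ)/(1−sin φ) ⇒ sin φ = (K_p − 1)/(K_p + 1) = 0.6198.
φ = arcsin(0.6198) = 38.30°.

38.3°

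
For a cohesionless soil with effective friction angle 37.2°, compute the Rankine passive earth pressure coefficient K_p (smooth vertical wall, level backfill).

K_p = (1 + sin φ)/(1 − sin φ) = tan²(45° + 37.2°/2) = 4.058.

4.06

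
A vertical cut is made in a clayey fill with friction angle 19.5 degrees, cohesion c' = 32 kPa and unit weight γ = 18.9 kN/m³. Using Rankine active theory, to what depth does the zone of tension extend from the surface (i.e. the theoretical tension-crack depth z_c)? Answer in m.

4.79 m

K_a = tan²(45° − 19.5°/2) = 0.4995; √K_a = 0.7067.
The active pressure is zero where K_a γ z = 2c√K_a, so z_c = 2c/(γ√K_a) = 2×32/(18.9×0.7067) = 4.791 m.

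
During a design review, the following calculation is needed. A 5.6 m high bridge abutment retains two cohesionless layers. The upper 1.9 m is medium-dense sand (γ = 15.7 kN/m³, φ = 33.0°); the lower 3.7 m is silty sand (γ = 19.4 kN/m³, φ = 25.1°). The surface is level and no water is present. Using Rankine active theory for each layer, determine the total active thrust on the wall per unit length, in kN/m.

K_a1 = tan²(45°−33.0°/2) = 0.2948; K_a2 = tan²(45°−25.1°/2) = 0.4043.
Layer 1: σ at base = K_a1 γ₁ h₁ = 8.794 kPa; P₁ = ½×8.794×1.9 = 8.354.
Layer 2: σ_v at top = γ₁h₁ = 29.83; σ_h top = K_a2×29.83 = 12.06; σ_h base = K_a2×(29.83+19.4×3.7) = 41.08.
P₂ = ½(12.06+41.08)×3.7 = 98.31. Total P_a = 8.354+98.31 = 106.7 kN/m.

107 kN/m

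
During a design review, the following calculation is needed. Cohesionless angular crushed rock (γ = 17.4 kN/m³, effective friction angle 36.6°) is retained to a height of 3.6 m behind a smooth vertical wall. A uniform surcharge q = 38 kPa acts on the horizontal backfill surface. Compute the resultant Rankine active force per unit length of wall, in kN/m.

K_a = tan²(45° − φ/2) = 0.2530.
Soil triangle: ½ K_a γ H² = 0.5×0.2530×17.4×3.6² = 28.52 kN/m.
Surcharge rectangle: K_a q H = 0.2530×38×3.6 = 34.60 kN/m.
Total = 28.52 + 34.60 = 63.13 kN/m.

63.1 kN/m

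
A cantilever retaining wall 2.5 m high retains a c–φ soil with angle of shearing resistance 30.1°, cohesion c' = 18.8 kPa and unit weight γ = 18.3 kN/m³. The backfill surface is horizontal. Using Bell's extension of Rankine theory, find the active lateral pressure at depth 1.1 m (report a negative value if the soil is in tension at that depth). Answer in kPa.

-15.0 kPa

K_a = (1 − sin φ)/(1 + sin φ) = 0.3320.
σ_a = K_a γ z − 2c√K_a = 0.3320×18.3×1.1 − 2×18.8×0.5762 = -14.98 kPa.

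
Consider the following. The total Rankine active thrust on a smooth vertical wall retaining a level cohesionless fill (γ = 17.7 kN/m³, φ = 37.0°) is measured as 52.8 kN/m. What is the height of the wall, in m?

K_a = 0.2486. P_a = ½ K_a γ H² ⇒ H = √(2P_a/(K_a γ)).
H = √(2×52.8/(0.2486×17.7)) = 4.899 m.

4.90 m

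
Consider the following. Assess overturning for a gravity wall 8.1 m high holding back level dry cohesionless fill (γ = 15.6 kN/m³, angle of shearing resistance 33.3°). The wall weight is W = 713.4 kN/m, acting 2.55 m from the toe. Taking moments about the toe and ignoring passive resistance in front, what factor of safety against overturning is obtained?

K_a = tan²(45° − 33.3°/2) = 0.2911.
P_a = ½K_aγH² = 0.5×0.2911×15.6×8.1² = 149.0 kN/m, acting at H/3 = 2.700 m above the base.
Overturning moment M_o = P_a × H/3 = 149.0 × 2.700 = 402.3.
Resisting moment M_r = W × 2.55 = 713.4 × 2.55 = 1819.
FS_overturning = M_r/M_o = 1819/402.3 = 4.522.

4.52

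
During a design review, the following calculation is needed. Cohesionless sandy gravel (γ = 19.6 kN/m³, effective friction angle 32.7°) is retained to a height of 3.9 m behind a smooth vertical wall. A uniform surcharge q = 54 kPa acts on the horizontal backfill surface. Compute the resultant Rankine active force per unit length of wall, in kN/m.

107 kN/m

K_a = tan²(45° − φ/2) = 0.2985.
Soil triangle: ½ K_a γ H² = 0.5×0.2985×19.6×3.9² = 44.49 kN/m.
Surcharge rectangle: K_a q H = 0.2985×54×3.9 = 62.86 kN/m.
Total = 44.49 + 62.86 = 107.4 kN/m.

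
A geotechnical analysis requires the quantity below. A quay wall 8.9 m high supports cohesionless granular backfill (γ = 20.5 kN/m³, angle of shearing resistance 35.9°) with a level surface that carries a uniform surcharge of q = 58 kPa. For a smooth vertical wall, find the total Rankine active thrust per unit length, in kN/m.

346 kN/m

K_a = tan²(45° − φ/2) = 0.2607.
Soil triangle: ½ K_a γ H² = 0.5×0.2607×20.5×8.9² = 211.7 kN/m.
Surcharge rectangle: K_a q H = 0.2607×58×8.9 = 134.6 kN/m.
Total = 211.7 + 134.6 = 346.3 kN/m.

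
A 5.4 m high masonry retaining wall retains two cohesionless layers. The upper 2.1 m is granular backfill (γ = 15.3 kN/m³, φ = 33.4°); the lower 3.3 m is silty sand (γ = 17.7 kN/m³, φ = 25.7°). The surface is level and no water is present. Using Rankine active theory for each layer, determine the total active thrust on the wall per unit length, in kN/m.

89.7 kN/m

K_a1 = tan²(45°−33.4°/2) = 0.2899; K_a2 = tan²(45°−25.7°/2) = 0.3950.
Layer 1: σ at base = K_a1 γ₁ h₁ = 9.315 kPa; P₁ = ½×9.315×2.1 = 9.781.
Layer 2: σ_v at top = γ₁h₁ = 32.13; σ_h top = K_a2×32.13 = 12.69; σ_h base = K_a2×(32.13+17.7×3.3) = 35.77.
P₂ = ½(12.69+35.77)×3.3 = 79.96. Total P_a = 9.781+79.96 = 89.74 kN/m.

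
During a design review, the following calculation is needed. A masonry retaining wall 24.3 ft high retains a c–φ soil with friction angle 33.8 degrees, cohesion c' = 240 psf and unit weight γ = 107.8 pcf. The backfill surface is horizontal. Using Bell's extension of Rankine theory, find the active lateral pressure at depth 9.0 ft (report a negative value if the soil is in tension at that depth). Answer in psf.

K_a = (1 − sin φ)/(1 + sin φ) = 0.2851.
σ_a = K_a γ z − 2c√K_a = 0.2851×107.8×9.0 − 2×240×0.5340 = 20.31 psf.

20.3 psf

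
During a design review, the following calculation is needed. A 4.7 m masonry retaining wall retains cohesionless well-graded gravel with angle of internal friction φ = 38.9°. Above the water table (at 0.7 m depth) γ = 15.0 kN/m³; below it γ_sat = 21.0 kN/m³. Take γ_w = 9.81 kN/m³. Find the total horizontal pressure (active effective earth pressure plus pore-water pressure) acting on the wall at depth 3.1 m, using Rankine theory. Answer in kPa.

32.1 kPa

K_a = (1 − sin φ)/(1 + sin φ) = 0.2285.
γ' = 21.0 − 9.81 = 11.19 kN/m³.
Effective vertical stress at 3.1 m: σ'_v = 15.0×0.7 + 11.19×2.40 = 37.36 kPa.
σ'_h = K_a σ'_v = 0.2285 × 37.36 = 8.537 kPa; u = γ_w × 2.40 = 23.54 kPa.
Total σ_h = 8.537 + 23.54 = 32.08 kPa.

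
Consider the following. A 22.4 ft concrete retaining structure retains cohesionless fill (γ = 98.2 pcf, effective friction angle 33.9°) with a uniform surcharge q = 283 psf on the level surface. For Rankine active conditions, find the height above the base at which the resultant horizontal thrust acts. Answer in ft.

8.23 ft

K_a = 0.2839.
Triangular part P₁ = ½K_aγH² = 6994 at H/3 = 7.467 ft; rectangular part P₂ = K_a q H = 1800 at H/2 = 11.20 ft.
ȳ = (P₁·7.467 + P₂·11.20)/(P₁+P₂) = 8.231 ft.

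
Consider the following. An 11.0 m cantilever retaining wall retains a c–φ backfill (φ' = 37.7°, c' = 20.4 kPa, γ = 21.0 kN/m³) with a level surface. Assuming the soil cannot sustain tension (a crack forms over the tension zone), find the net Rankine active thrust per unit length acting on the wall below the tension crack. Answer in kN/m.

K_a = 0.2411; √K_a = 0.4910.
Tension-crack depth z_c = 2c/(γ√K_a) = 2×20.4/(21.0×0.4910) = 3.957 m.
σ_a at base = K_a γ H − 2c√K_a = 0.2411×21.0×11.0 − 2×20.4×0.4910 = 35.65 kPa.
P_a = ½ × 35.65 × (H − z_c) = 0.5×35.65×7.043 = 125.5 kN/m.

126 kN/m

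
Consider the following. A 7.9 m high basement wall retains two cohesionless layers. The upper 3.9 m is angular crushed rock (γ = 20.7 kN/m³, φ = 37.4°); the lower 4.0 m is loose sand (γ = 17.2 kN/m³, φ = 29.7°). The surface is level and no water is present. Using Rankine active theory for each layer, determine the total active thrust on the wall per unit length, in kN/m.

194 kN/m

K_a1 = tan²(45°−37.4°/2) = 0.2443; K_a2 = tan²(45°−29.7°/2) = 0.3374.
Layer 1: σ at base = K_a1 γ₁ h₁ = 19.72 kPa; P₁ = ½×19.72×3.9 = 38.45.
Layer 2: σ_v at top = γ₁h₁ = 80.73; σ_h top = K_a2×80.73 = 27.24; σ_h base = K_a2×(80.73+17.2×4.0) = 50.45.
P₂ = ½(27.24+50.45)×4.0 = 155.4. Total P_a = 38.45+155.4 = 193.8 kN/m.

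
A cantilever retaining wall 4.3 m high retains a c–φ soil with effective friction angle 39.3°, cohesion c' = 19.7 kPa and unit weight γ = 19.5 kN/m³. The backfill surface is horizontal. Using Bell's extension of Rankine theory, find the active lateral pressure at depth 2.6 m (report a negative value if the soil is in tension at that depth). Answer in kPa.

K_a = (1 − sin φ)/(1 + sin φ) = 0.2245.
σ_a = K_a γ z − 2c√K_a = 0.2245×19.5×2.6 − 2×19.7×0.4738 = -7.287 kPa.

-7.29 kPa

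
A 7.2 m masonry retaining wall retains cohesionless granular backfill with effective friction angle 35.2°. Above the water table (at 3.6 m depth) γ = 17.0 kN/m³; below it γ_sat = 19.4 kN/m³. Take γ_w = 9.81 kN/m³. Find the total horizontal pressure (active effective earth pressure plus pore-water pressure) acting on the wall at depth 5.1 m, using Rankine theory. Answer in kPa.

35.0 kPa

K_a = (1 − sin φ)/(1 + sin φ) = 0.2687.
γ' = 19.4 − 9.81 = 9.590 kN/m³.
Effective vertical stress at 5.1 m: σ'_v = 17.0×3.6 + 9.590×1.50 = 75.58 kPa.
σ'_h = K_a σ'_v = 0.2687 × 75.58 = 20.31 kPa; u = γ_w × 1.50 = 14.71 kPa.
Total σ_h = 20.31 + 14.71 = 35.02 kPa.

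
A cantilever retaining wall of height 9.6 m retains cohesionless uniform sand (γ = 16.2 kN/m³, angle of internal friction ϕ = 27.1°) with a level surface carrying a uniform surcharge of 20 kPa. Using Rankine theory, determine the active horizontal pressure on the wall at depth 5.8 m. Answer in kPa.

42.6 kPa

K_a = (1 − sin φ)/(1 + sin φ) = 0.3741.
σ_v = γz + q = 16.2 × 5.8 + 20 = 114.0 kPa.
σ_h = K_a σ_v = 0.3741 × 114.0 = 42.63 kPa.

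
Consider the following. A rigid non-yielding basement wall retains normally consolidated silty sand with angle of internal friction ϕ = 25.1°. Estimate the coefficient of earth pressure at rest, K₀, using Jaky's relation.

0.576

K₀ = 1 − sin φ' = 1 − sin 25.1° = 0.5758.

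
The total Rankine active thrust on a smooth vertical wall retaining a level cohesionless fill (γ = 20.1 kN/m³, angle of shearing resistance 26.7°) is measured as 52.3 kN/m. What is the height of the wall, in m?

3.70 m

K_a = 0.3800. P_a = ½ K_a γ H² ⇒ H = √(2P_a/(K_a γ)).
H = √(2×52.3/(0.3800×20.1)) = 3.701 m.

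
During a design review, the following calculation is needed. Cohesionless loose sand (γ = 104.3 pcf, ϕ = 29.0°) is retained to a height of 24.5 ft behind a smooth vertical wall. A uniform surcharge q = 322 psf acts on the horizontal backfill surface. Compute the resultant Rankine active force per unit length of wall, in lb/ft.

K_a = tan²(45° − φ/2) = 0.3470.
Soil triangle: ½ K_a γ H² = 0.5×0.3470×104.3×24.5² = 10860 lb/ft.
Surcharge rectangle: K_a q H = 0.3470×322×24.5 = 2737 lb/ft.
Total = 10860 + 2737 = 13600 lb/ft.

13600 lb/ft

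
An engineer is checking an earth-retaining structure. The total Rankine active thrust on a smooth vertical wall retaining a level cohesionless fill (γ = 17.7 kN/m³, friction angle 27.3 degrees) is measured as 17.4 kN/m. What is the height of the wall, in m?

K_a = 0.3711. P_a = ½ K_a γ H² ⇒ H = √(2P_a/(K_a γ)).
H = √(2×17.4/(0.3711×17.7)) = 2.302 m.

2.30 m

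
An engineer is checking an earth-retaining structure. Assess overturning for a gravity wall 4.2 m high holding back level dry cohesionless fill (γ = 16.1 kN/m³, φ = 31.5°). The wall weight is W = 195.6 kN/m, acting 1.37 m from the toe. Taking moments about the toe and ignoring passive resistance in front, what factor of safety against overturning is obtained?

4.30

K_a = tan²(45° − 31.5°/2) = 0.3136.
P_a = ½K_aγH² = 0.5×0.3136×16.1×4.2² = 44.54 kN/m, acting at H/3 = 1.400 m above the base.
Overturning moment M_o = P_a × H/3 = 44.54 × 1.400 = 62.35.
Resisting moment M_r = W × 1.37 = 195.6 × 1.37 = 268.0.
FS_overturning = M_r/M_o = 268.0/62.35 = 4.298.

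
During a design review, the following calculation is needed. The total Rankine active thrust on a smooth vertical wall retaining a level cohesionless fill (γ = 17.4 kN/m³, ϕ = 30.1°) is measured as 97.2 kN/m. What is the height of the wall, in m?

K_a = 0.3320. P_a = ½ K_a γ H² ⇒ H = √(2P_a/(K_a γ)).
H = √(2×97.2/(0.3320×17.4)) = 5.801 m.

5.80 m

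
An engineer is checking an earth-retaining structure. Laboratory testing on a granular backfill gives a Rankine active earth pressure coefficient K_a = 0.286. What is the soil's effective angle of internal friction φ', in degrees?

K_a = tan²(45° − φ/2) ⇒ 45° − φ/2 = arctan(√0.286) = 28.14°.
φ = 2(45° − 28.14°) = 33.73°.

33.7°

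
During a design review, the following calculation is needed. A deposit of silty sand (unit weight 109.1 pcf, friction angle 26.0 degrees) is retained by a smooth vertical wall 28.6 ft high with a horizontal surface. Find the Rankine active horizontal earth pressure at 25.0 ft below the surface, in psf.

K_a = (1 − sin φ)/(1 + sin φ) = 0.3905.
σ_h = K_a γ z = 0.3905 × 109.1 × 25.0 = 1065 psf.

1060 psf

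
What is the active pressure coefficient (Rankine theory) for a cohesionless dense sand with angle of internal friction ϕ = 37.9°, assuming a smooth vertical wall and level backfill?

0.239

K_a = tan²(45° − φ/2) = tan²(26.05°) = 0.2389.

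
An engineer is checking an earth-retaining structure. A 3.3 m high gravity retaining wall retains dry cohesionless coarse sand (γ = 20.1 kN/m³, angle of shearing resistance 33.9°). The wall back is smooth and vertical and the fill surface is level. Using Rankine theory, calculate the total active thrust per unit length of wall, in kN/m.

K_a = tan²(45° − φ/2) = 0.2839.
P_a = ½ K_a γ H² = 0.5 × 0.2839 × 20.1 × 3.3² = 31.07 kN/m.

31.1 kN/m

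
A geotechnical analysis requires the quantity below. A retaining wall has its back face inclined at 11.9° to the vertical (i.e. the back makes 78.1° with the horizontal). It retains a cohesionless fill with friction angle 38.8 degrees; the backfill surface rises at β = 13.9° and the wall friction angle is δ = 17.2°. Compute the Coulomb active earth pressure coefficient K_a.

0.357

K_a = sin²(α+φ) / [sin²α · sin(α−δ) · (1 + √{sin(φ+δ)sin(φ−β) / (sin(α−δ)sin(α+β))})²].
With α = 78.1°, φ = 38.8°, δ = 17.2°, β = 13.9°: K_a = 0.3568.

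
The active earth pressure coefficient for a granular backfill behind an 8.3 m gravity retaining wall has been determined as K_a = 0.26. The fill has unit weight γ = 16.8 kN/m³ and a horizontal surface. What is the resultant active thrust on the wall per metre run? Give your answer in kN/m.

150 kN/m

P = ½ K_a γ H² = 0.5 × 0.26 × 16.8 × 8.3² = 150.5 kN/m.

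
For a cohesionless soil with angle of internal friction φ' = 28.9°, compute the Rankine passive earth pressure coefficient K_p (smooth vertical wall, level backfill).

2.87

K_p = (1 + sin φ)/(1 − sin φ) = tan²(45° + 28.9°/2) = 2.871.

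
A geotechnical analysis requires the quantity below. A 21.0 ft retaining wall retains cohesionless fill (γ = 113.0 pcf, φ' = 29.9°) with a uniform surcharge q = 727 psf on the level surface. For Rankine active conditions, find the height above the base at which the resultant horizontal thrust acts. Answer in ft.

8.33 ft

K_a = 0.3347.
Triangular part P₁ = ½K_aγH² = 8339 at H/3 = 7.000 ft; rectangular part P₂ = K_a q H = 5110 at H/2 = 10.50 ft.
ȳ = (P₁·7.000 + P₂·10.50)/(P₁+P₂) = 8.330 ft.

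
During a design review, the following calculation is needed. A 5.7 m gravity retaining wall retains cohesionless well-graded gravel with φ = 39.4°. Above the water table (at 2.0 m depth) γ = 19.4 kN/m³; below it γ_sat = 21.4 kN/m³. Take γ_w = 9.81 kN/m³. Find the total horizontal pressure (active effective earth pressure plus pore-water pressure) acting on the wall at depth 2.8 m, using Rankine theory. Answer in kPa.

18.6 kPa

K_a = (1 − sin φ)/(1 + sin φ) = 0.2234.
γ' = 21.4 − 9.81 = 11.59 kN/m³.
Effective vertical stress at 2.8 m: σ'_v = 19.4×2.0 + 11.59×0.800 = 48.07 kPa.
σ'_h = K_a σ'_v = 0.2234 × 48.07 = 10.74 kPa; u = γ_w × 0.800 = 7.848 kPa.
Total σ_h = 10.74 + 7.848 = 18.59 kPa.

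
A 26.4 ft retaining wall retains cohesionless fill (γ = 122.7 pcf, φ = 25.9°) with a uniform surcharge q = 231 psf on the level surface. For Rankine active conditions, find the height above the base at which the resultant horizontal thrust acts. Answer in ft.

K_a = 0.3920.
Triangular part P₁ = ½K_aγH² = 16760 at H/3 = 8.800 ft; rectangular part P₂ = K_a q H = 2390 at H/2 = 13.20 ft.
ȳ = (P₁·8.800 + P₂·13.20)/(P₁+P₂) = 9.349 ft.

9.35 ft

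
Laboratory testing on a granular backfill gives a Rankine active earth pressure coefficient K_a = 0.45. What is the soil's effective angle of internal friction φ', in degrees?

22.3°

K_a = tan²(45° − φ/2) ⇒ 45° − φ/2 = arctan(√0.45) = 33.85°.
φ = 2(45° − 33.85°) = 22.29°.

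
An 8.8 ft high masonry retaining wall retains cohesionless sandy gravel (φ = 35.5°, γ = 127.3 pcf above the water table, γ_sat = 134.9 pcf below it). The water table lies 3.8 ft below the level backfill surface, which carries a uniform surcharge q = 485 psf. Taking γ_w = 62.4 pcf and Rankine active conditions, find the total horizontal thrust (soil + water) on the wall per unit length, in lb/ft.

K_a = tan²(45° − φ/2) = 0.2653.
γ' = 134.9 − 62.4 = 72.50 pcf. h₂ = H − d_w = 5.0 ft.
σ'_h: at surface K_a·q = 128.7; at WT K_a(q+γd_w) = 257.0; at base K_a(q+γd_w+γ'h₂) = 353.1 psf.
P₁ = ½(128.7+257.0)×3.8 = 732.7; P₂ = ½(257.0+353.1)×5.0 = 1525; P_w = ½γ_w h₂² = 780.0.
Total = 732.7+1525+780.0 = 3038 lb/ft.

3040 lb/ft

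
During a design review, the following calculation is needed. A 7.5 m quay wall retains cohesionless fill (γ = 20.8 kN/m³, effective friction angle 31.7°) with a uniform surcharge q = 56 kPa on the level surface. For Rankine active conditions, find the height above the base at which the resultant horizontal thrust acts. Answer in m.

K_a = 0.3111.
Triangular part P₁ = ½K_aγH² = 182.0 at H/3 = 2.500 m; rectangular part P₂ = K_a q H = 130.6 at H/2 = 3.750 m.
ȳ = (P₁·2.500 + P₂·3.750)/(P₁+P₂) = 3.022 m.

3.02 m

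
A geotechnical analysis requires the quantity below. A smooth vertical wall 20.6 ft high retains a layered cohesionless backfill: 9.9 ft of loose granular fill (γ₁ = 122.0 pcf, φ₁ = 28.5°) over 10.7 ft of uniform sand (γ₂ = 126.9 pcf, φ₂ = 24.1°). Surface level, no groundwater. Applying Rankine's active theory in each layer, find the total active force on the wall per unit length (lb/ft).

K_a1 = tan²(45°−28.5°/2) = 0.3540; K_a2 = tan²(45°−24.1°/2) = 0.4201.
Layer 1: σ at base = K_a1 γ₁ h₁ = 427.5 psf; P₁ = ½×427.5×9.9 = 2116.
Layer 2: σ_v at top = γ₁h₁ = 1208; σ_h top = K_a2×1208 = 507.4; σ_h base = K_a2×(1208+126.9×10.7) = 1078.
P₂ = ½(507.4+1078)×10.7 = 8481. Total P_a = 2116+8481 = 10600 lb/ft.

10600 lb/ft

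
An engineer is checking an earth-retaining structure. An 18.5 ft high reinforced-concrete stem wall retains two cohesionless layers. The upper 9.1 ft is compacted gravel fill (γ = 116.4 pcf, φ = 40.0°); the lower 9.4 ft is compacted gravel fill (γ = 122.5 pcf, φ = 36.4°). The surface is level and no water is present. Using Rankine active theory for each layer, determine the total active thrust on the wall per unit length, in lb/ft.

4970 lb/ft

K_a1 = tan²(45°−40.0°/2) = 0.2174; K_a2 = tan²(45°−36.4°/2) = 0.2552.
Layer 1: σ at base = K_a1 γ₁ h₁ = 230.3 psf; P₁ = ½×230.3×9.1 = 1048.
Layer 2: σ_v at top = γ₁h₁ = 1059; σ_h top = K_a2×1059 = 270.3; σ_h base = K_a2×(1059+122.5×9.4) = 564.1.
P₂ = ½(270.3+564.1)×9.4 = 3922. Total P_a = 1048+3922 = 4970 lb/ft.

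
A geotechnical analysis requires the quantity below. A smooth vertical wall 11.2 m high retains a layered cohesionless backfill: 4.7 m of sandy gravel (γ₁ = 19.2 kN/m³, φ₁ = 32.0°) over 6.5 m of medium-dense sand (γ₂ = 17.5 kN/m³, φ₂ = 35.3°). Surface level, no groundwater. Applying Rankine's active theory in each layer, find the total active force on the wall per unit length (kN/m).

K_a1 = tan²(45°−32.0°/2) = 0.3073; K_a2 = tan²(45°−35.3°/2) = 0.2675.
Layer 1: σ at base = K_a1 γ₁ h₁ = 27.73 kPa; P₁ = ½×27.73×4.7 = 65.16.
Layer 2: σ_v at top = γ₁h₁ = 90.24; σ_h top = K_a2×90.24 = 24.14; σ_h base = K_a2×(90.24+17.5×6.5) = 54.58.
P₂ = ½(24.14+54.58)×6.5 = 255.8. Total P_a = 65.16+255.8 = 321.0 kN/m.

321 kN/m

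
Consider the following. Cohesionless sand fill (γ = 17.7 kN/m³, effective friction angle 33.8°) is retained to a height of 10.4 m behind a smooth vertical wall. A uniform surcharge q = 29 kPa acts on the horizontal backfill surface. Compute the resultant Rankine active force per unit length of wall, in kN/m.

359 kN/m

K_a = tan²(45° − φ/2) = 0.2851.
Soil triangle: ½ K_a γ H² = 0.5×0.2851×17.7×10.4² = 272.9 kN/m.
Surcharge rectangle: K_a q H = 0.2851×29×10.4 = 85.99 kN/m.
Total = 272.9 + 85.99 = 358.9 kN/m.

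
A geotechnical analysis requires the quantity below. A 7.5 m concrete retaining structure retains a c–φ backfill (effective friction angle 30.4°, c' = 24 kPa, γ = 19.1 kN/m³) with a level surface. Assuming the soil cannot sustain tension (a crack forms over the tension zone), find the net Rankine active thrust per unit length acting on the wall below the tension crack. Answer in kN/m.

K_a = 0.3280; √K_a = 0.5727.
Tension-crack depth z_c = 2c/(γ√K_a) = 2×24/(19.1×0.5727) = 4.388 m.
σ_a at base = K_a γ H − 2c√K_a = 0.3280×19.1×7.5 − 2×24×0.5727 = 19.49 kPa.
P_a = ½ × 19.49 × (H − z_c) = 0.5×19.49×3.112 = 30.33 kN/m.

30.3 kN/m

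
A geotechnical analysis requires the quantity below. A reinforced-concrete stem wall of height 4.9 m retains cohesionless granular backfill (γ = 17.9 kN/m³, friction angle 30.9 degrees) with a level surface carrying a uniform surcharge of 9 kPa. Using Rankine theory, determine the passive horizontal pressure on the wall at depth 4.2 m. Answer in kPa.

K_p = (1 + sin φ)/(1 − sin φ) = 3.111.
σ_v = γz + q = 17.9 × 4.2 + 9 = 84.18 kPa.
σ_h = K_p σ_v = 3.111 × 84.18 = 261.9 kPa.

262 kPa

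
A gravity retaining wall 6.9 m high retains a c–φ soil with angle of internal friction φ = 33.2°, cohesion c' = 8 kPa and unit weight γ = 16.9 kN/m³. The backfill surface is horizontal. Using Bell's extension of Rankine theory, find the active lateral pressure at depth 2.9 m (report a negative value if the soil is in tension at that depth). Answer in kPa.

K_a = (1 − sin φ)/(1 + sin φ) = 0.2924.
σ_a = K_a γ z − 2c√K_a = 0.2924×16.9×2.9 − 2×8×0.5407 = 5.677 kPa.

5.68 kPa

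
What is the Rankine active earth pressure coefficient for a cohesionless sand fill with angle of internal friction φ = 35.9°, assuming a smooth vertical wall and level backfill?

K_a = tan²(45° − φ/2) = tan²(27.05°) = 0.2607.

0.261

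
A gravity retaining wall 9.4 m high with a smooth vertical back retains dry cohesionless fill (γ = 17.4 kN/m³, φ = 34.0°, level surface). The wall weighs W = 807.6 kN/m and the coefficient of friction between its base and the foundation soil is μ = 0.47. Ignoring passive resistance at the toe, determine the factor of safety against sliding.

1.75

K_a = tan²(45° − 34.0°/2) = 0.2827.
P_a = ½K_aγH² = 0.5×0.2827×17.4×9.4² = 217.3 kN/m, acting at H/3 = 3.133 m above the base.
FS_sliding = μW / P_a = 0.47×807.6 / 217.3 = 1.747.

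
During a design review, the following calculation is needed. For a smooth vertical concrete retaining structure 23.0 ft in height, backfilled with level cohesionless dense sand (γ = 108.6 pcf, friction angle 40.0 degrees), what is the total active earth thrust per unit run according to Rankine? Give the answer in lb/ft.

K_a = tan²(45° − φ/2) = 0.2174.
P_a = ½ K_a γ H² = 0.5 × 0.2174 × 108.6 × 23.0² = 6246 lb/ft.

6250 lb/ft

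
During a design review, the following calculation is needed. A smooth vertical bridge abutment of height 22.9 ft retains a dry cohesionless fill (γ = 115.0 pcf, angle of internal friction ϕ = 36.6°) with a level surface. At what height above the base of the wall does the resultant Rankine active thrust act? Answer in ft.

K_a = 0.2530.
The pressure distribution is triangular, so the resultant acts at H/3 above the base = 22.9/3 = 7.633 ft.

7.63 ft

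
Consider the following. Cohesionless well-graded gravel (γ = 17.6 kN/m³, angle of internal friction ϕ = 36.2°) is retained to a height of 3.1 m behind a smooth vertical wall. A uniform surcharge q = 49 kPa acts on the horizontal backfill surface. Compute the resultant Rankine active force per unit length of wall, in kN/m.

K_a = tan²(45° − φ/2) = 0.2574.
Soil triangle: ½ K_a γ H² = 0.5×0.2574×17.6×3.1² = 21.77 kN/m.
Surcharge rectangle: K_a q H = 0.2574×49×3.1 = 39.10 kN/m.
Total = 21.77 + 39.10 = 60.86 kN/m.

60.9 kN/m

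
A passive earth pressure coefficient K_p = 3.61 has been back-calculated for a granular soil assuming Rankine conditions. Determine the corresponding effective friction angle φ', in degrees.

K_p = (1+sin φ)/(1−sin φ) ⇒ sin φ = (K_p − 1)/(K_p + 1) = 0.5662.
φ = arcsin(0.5662) = 34.48°.

34.5°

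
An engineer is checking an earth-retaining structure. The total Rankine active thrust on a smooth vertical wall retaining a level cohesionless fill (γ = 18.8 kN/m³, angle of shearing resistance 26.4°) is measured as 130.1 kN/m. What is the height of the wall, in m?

6.00 m

K_a = 0.3844. P_a = ½ K_a γ H² ⇒ H = √(2P_a/(K_a γ)).
H = √(2×130.1/(0.3844×18.8)) = 6.000 m.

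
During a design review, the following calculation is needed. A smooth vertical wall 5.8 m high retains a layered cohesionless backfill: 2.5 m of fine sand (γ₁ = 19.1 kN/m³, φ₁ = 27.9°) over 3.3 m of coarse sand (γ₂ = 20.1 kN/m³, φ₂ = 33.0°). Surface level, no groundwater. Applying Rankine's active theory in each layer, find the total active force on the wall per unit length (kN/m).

100 kN/m

K_a1 = tan²(45°−27.9°/2) = 0.3625; K_a2 = tan²(45°−33.0°/2) = 0.2948.
Layer 1: σ at base = K_a1 γ₁ h₁ = 17.31 kPa; P₁ = ½×17.31×2.5 = 21.63.
Layer 2: σ_v at top = γ₁h₁ = 47.75; σ_h top = K_a2×47.75 = 14.08; σ_h base = K_a2×(47.75+20.1×3.3) = 33.63.
P₂ = ½(14.08+33.63)×3.3 = 78.72. Total P_a = 21.63+78.72 = 100.4 kN/m.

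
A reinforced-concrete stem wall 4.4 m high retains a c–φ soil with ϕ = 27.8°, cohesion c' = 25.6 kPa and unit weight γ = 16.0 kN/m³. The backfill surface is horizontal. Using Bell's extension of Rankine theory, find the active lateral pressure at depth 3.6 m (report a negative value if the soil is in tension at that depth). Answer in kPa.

K_a = (1 − sin φ)/(1 + sin φ) = 0.3639.
σ_a = K_a γ z − 2c√K_a = 0.3639×16.0×3.6 − 2×25.6×0.6032 = -9.925 kPa.

-9.93 kPa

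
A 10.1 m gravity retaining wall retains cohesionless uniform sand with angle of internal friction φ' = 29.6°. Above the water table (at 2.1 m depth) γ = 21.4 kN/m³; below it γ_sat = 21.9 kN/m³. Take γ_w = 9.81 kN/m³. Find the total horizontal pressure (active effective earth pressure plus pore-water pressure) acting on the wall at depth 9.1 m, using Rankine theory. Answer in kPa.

K_a = (1 − sin φ)/(1 + sin φ) = 0.3387.
γ' = 21.9 − 9.81 = 12.09 kN/m³.
Effective vertical stress at 9.1 m: σ'_v = 21.4×2.1 + 12.09×7.00 = 129.6 kPa.
σ'_h = K_a σ'_v = 0.3387 × 129.6 = 43.89 kPa; u = γ_w × 7.00 = 68.67 kPa.
Total σ_h = 43.89 + 68.67 = 112.6 kPa.

113 kPa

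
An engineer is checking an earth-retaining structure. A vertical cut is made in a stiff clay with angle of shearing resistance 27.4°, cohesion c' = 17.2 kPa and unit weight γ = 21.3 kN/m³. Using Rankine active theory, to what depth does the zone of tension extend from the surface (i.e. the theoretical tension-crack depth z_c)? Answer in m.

2.66 m

K_a = tan²(45° − 27.4°/2) = 0.3697; √K_a = 0.6080.
The active pressure is zero where K_a γ z = 2c√K_a, so z_c = 2c/(γ√K_a) = 2×17.2/(21.3×0.6080) = 2.656 m.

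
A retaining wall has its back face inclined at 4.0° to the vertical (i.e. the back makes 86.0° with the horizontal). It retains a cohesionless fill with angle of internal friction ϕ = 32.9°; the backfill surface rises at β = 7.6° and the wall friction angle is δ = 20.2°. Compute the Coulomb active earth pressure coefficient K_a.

K_a = sin²(α+φ) / [sin²α · sin(α−δ) · (1 + √{sin(φ+δ)sin(φ−β) / (sin(α−δ)sin(α+β))})²].
With α = 86.0°, φ = 32.9°, δ = 20.2°, β = 7.6°: K_a = 0.3247.

0.325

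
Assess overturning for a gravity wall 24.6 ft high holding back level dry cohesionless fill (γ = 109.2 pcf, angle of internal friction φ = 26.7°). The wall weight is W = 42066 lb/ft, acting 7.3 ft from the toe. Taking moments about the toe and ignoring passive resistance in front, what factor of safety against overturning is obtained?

K_a = tan²(45° − 26.7°/2) = 0.3800.
P_a = ½K_aγH² = 0.5×0.3800×109.2×24.6² = 12550 lb/ft, acting at H/3 = 8.200 ft above the base.
Overturning moment M_o = P_a × H/3 = 12550 × 8.200 = 102900.
Resisting moment M_r = W × 7.3 = 42066 × 7.3 = 307100.
FS_overturning = M_r/M_o = 307100/102900 = 2.983.

2.98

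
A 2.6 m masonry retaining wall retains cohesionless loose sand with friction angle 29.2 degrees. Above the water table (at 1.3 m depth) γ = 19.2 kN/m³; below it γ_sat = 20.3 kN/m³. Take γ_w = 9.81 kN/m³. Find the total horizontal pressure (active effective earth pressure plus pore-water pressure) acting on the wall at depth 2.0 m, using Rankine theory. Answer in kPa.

K_a = (1 − sin φ)/(1 + sin φ) = 0.3442.
γ' = 20.3 − 9.81 = 10.49 kN/m³.
Effective vertical stress at 2.0 m: σ'_v = 19.2×1.3 + 10.49×0.700 = 32.30 kPa.
σ'_h = K_a σ'_v = 0.3442 × 32.30 = 11.12 kPa; u = γ_w × 0.700 = 6.867 kPa.
Total σ_h = 11.12 + 6.867 = 17.99 kPa.

18.0 kPa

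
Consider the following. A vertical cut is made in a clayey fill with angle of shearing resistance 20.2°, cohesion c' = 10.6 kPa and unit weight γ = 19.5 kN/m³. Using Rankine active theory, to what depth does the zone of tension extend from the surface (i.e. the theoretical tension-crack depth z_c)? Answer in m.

1.56 m

K_a = tan²(45° − 20.2°/2) = 0.4867; √K_a = 0.6976.
The active pressure is zero where K_a γ z = 2c√K_a, so z_c = 2c/(γ√K_a) = 2×10.6/(19.5×0.6976) = 1.558 m.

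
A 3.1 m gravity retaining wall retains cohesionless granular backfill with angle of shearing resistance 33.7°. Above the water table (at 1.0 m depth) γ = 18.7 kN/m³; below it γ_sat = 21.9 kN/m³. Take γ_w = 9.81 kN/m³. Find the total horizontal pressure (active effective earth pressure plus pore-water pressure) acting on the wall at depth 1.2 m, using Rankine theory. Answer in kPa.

8.01 kPa

K_a = (1 − sin φ)/(1 + sin φ) = 0.2863.
γ' = 21.9 − 9.81 = 12.09 kN/m³.
Effective vertical stress at 1.2 m: σ'_v = 18.7×1.0 + 12.09×0.200 = 21.12 kPa.
σ'_h = K_a σ'_v = 0.2863 × 21.12 = 6.046 kPa; u = γ_w × 0.200 = 1.962 kPa.
Total σ_h = 6.046 + 1.962 = 8.008 kPa.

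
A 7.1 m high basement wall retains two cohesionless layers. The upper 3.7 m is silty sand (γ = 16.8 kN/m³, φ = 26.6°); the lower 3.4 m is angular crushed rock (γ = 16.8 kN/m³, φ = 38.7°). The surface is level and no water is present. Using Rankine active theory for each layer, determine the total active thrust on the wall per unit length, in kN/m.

K_a1 = tan²(45°−26.6°/2) = 0.3814; K_a2 = tan²(45°−38.7°/2) = 0.2306.
Layer 1: σ at base = K_a1 γ₁ h₁ = 23.71 kPa; P₁ = ½×23.71×3.7 = 43.86.
Layer 2: σ_v at top = γ₁h₁ = 62.16; σ_h top = K_a2×62.16 = 14.33; σ_h base = K_a2×(62.16+16.8×3.4) = 27.50.
P₂ = ½(14.33+27.50)×3.4 = 71.12. Total P_a = 43.86+71.12 = 115.0 kN/m.

115 kN/m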